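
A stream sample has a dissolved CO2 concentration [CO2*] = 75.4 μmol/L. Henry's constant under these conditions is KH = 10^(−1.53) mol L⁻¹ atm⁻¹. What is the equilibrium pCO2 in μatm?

KH = 10^(−1.53) = 2.951×10^-2 mol L⁻¹ atm⁻¹
pCO2 = [CO2*]/KH = 75.4×10^-6 / 2.951×10^-2 = 2.55×10^-3 atm = 2550 μatm

pCO2 = 2550 μatm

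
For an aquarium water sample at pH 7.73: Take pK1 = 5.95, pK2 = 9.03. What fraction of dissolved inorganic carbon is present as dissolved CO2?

α₀ = 0.0156

α₀ = 1 / (1 + K1/[H⁺] + K1K2/[H⁺]²) = 1 / (1 + 10^+1.78 + 10^+0.48)
   = 1 / (1 + 60.256 + 3.0200) = 1/64.276 = 0.01556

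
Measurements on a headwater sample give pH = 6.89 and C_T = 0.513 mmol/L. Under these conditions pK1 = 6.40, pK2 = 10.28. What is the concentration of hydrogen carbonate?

[HCO3⁻] = 0.387 mmol/L

α₁ = 1 / (1 + [H⁺]/K1 + K2/[H⁺]) = 1 / (1 + 10^-0.49 + 10^-3.39)
   = 1 / (1 + 0.32359 + 0.00040738) = 1/1.3240 = 0.7553
[HCO3⁻] = α₁ × DIC = 0.7553 × 0.513 = 0.387 mmol/L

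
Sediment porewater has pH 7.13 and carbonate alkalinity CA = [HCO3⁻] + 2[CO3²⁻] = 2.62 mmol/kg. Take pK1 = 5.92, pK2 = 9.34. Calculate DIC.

DIC = 2.76 mmol/kg

CA = [HCO3⁻] + 2[CO3²⁻] = (α₁ + 2α₂)·DIC
At pH 7.13: [H⁺]/K1 = 10^-1.21 = 0.061660, K2/[H⁺] = 10^-2.21 = 0.0061660
α₁ = 1/(1 + 0.061660 + 0.0061660) = 1/1.0678 = 0.9365; α₂ = α₁·K2/[H⁺] = 0.005774
α₁ + 2α₂ = 0.9480
DIC = CA / (α₁ + 2α₂) = 2.62 / 0.9480 = 2.76 mmol/kg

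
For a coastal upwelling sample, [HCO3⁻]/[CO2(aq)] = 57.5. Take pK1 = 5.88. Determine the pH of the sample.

From K1 = [H⁺][HCO3⁻]/[CO2(aq)]:  pH = pK1 + log₁₀([HCO3⁻]/[CO2(aq)])
log₁₀(57.5) = +1.760
pH = 5.88 + (+1.760) = 7.64

pH = 7.64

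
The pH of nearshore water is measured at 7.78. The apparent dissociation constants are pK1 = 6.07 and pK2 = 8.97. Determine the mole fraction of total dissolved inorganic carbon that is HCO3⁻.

α₁ = 0.922

α₁ = 1 / (1 + [H⁺]/K1 + K2/[H⁺]) = 1 / (1 + 10^-1.71 + 10^-1.19)
   = 1 / (1 + 0.019498 + 0.064565) = 1/1.0841 = 0.9225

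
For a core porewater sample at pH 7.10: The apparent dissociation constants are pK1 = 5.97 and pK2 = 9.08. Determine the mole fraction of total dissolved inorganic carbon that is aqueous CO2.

α₀ = 0.0683

α₀ = 1 / (1 + K1/[H⁺] + K1K2/[H⁺]²) = 1 / (1 + 10^+1.13 + 10^-0.85)
   = 1 / (1 + 13.490 + 0.14125) = 1/14.631 = 0.06835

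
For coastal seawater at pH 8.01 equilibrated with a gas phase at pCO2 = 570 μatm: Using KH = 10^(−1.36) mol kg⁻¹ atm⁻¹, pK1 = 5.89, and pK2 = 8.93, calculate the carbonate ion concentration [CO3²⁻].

[CO3²⁻] = 0.394 mmol/kg

[CO2*] = KH · pCO2 = 10^(−1.36) × 570×10^-6 = 2.488×10^-5 mol/kg
α₀ = 1/(1 + K1/[H⁺] + K1K2/[H⁺]²) = 1/(1 + 10^+2.12 + 10^+1.20) = 0.006726
DIC = [CO2*]/α₀ = 2.488×10^-5 / 0.006726 = 3.699 mmol/kg
[CO3²⁻] = α₂·DIC; α₂ = 0.1066, so [CO3²⁻] = 0.1066 × 3.699 = 0.394 mmol/kg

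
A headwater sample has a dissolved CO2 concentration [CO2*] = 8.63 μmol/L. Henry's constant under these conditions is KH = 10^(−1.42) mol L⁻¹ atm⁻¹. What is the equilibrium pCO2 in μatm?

pCO2 = 227 μatm

KH = 10^(−1.42) = 3.802×10^-2 mol L⁻¹ atm⁻¹
pCO2 = [CO2*]/KH = 8.63×10^-6 / 3.802×10^-2 = 2.27×10^-4 atm = 227 μatm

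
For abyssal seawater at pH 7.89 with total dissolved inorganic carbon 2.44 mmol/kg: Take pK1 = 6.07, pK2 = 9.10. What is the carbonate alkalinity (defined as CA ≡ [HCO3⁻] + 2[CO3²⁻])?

CA = 2.55 mmol/kg

CA = [HCO3⁻] + 2[CO3²⁻] = (α₁ + 2α₂)·DIC
At pH 7.89: [H⁺]/K1 = 10^-1.82 = 0.015136, K2/[H⁺] = 10^-1.21 = 0.061660
α₁ = 1/(1 + 0.015136 + 0.061660) = 1/1.0768 = 0.9287; α₂ = α₁·K2/[H⁺] = 0.05726
α₁ + 2α₂ = 1.0432
CA = 1.0432 × 2.44 = 2.55 mmol/kg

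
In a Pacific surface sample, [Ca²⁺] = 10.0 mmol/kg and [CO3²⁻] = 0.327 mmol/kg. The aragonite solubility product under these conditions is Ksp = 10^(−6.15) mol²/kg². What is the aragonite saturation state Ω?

Ω = 4.62

Ksp = 10^(−6.15) = 7.079×10^-7
Ω = [Ca²⁺][CO3²⁻]/Ksp = (10.0×10^-3)(0.327×10^-3) / 7.079×10^-7 = 4.62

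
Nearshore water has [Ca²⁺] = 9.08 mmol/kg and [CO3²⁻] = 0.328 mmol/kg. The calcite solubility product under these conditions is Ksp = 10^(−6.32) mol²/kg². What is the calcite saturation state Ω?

Ksp = 10^(−6.32) = 4.786×10^-7
Ω = [Ca²⁺][CO3²⁻]/Ksp = (9.08×10^-3)(0.328×10^-3) / 4.786×10^-7 = 6.22

Ω = 6.22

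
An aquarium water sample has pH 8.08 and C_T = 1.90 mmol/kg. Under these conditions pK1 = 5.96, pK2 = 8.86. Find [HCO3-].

α₁ = 1 / (1 + [H⁺]/K1 + K2/[H⁺]) = 1 / (1 + 10^-2.12 + 10^-0.78)
   = 1 / (1 + 0.0075858 + 0.16596) = 1/1.1735 = 0.8521
[HCO3⁻] = α₁ × DIC = 0.8521 × 1.90 = 1.62 mmol/kg

[HCO3⁻] = 1.62 mmol/kg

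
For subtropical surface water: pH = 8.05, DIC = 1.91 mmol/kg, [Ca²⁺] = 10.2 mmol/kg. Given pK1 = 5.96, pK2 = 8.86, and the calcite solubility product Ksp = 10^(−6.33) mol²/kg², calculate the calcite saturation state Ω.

α₂ = 1 / (1 + [H⁺]/K2 + [H⁺]²/(K1K2)) = 1 / (1 + 10^+0.81 + 10^-1.28)
   = 1 / (1 + 6.4565 + 0.052481) = 1/7.5090 = 0.1332
[CO3²⁻] = α₂ × DIC = 0.1332 × 1.91 = 0.2544 mmol/kg
Ksp = 10^(−6.33) = 4.677×10^-7
Ω = [Ca²⁺][CO3²⁻]/Ksp = (10.2×10^-3)(2.544×10^-4) / 4.677×10^-7 = 5.55

Ω = 5.55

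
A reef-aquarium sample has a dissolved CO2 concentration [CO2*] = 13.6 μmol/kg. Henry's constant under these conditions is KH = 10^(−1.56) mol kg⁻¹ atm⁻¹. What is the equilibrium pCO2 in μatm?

pCO2 = 494 μatm

KH = 10^(−1.56) = 2.754×10^-2 mol kg⁻¹ atm⁻¹
pCO2 = [CO2*]/KH = 13.6×10^-6 / 2.754×10^-2 = 4.94×10^-4 atm = 494 μatm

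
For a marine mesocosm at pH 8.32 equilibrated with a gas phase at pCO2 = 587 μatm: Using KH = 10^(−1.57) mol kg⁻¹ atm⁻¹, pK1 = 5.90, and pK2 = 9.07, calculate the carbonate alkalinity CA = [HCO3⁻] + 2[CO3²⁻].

CA = 5.63 mmol/kg

[CO2*] = KH · pCO2 = 10^(−1.57) × 587×10^-6 = 1.580×10^-5 mol/kg
α₀ = 1/(1 + K1/[H⁺] + K1K2/[H⁺]²) = 1/(1 + 10^+2.42 + 10^+1.67) = 0.003217
DIC = [CO2*]/α₀ = 1.580×10^-5 / 0.003217 = 4.910 mmol/kg
CA = (α₁ + 2α₂)·DIC = (0.8463 + 2×0.1505) × 4.910 = 5.63 mmol/kg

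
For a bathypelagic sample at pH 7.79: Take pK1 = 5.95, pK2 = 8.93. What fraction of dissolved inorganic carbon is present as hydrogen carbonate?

α₁ = 0.920

α₁ = 1 / (1 + [H⁺]/K1 + K2/[H⁺]) = 1 / (1 + 10^-1.84 + 10^-1.14)
   = 1 / (1 + 0.014454 + 0.072444) = 1/1.0869 = 0.9200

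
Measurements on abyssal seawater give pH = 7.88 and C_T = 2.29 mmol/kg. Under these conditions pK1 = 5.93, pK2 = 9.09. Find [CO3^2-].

α₂ = 1 / (1 + [H⁺]/K2 + [H⁺]²/(K1K2)) = 1 / (1 + 10^+1.21 + 10^-0.74)
   = 1 / (1 + 16.218 + 0.18197) = 1/17.400 = 0.05747
[CO3²⁻] = α₂ × DIC = 0.05747 × 2.29 = 0.132 mmol/kg

[CO3²⁻] = 0.132 mmol/kg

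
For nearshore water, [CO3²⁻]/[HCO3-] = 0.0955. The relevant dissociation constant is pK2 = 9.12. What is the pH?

From K2 = [H⁺][CO3²⁻]/[HCO3-]:  pH = pK2 + log₁₀([CO3²⁻]/[HCO3-])
log₁₀(0.0955) = -1.020
pH = 9.12 + (-1.020) = 8.10

pH = 8.10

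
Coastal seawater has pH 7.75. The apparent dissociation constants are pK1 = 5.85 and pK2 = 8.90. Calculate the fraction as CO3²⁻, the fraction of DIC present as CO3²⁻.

α₂ = 0.0653

α₂ = 1 / (1 + [H⁺]/K2 + [H⁺]²/(K1K2)) = 1 / (1 + 10^+1.15 + 10^-0.75)
   = 1 / (1 + 14.125 + 0.17783) = 1/15.303 = 0.06535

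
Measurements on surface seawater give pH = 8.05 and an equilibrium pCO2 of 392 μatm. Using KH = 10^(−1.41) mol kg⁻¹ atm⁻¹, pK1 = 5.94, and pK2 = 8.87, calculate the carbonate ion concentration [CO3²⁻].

[CO3²⁻] = 0.297 mmol/kg

[CO2*] = KH · pCO2 = 10^(−1.41) × 392×10^-6 = 1.525×10^-5 mol/kg
α₀ = 1/(1 + K1/[H⁺] + K1K2/[H⁺]²) = 1/(1 + 10^+2.11 + 10^+1.29) = 0.006697
DIC = [CO2*]/α₀ = 1.525×10^-5 / 0.006697 = 2.277 mmol/kg
[CO3²⁻] = α₂·DIC; α₂ = 0.1306, so [CO3²⁻] = 0.1306 × 2.277 = 0.297 mmol/kg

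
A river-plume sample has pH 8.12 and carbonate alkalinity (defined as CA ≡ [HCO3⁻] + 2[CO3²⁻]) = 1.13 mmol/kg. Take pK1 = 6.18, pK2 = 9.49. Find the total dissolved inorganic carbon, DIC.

CA = [HCO3⁻] + 2[CO3²⁻] = (α₁ + 2α₂)·DIC
At pH 8.12: [H⁺]/K1 = 10^-1.94 = 0.011482, K2/[H⁺] = 10^-1.37 = 0.042658
α₁ = 1/(1 + 0.011482 + 0.042658) = 1/1.0541 = 0.9486; α₂ = α₁·K2/[H⁺] = 0.04047
α₁ + 2α₂ = 1.0296
DIC = CA / (α₁ + 2α₂) = 1.13 / 1.0296 = 1.10 mmol/kg

DIC = 1.10 mmol/kg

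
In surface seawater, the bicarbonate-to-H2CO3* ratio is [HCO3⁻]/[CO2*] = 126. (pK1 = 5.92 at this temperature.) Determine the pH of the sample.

From K1 = [H⁺][HCO3⁻]/[CO2*]:  pH = pK1 + log₁₀([HCO3⁻]/[CO2*])
log₁₀(126) = +2.100
pH = 5.92 + (+2.100) = 8.02

pH = 8.02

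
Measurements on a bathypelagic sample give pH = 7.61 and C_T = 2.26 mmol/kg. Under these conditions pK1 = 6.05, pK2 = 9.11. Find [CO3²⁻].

α₂ = 1 / (1 + [H⁺]/K2 + [H⁺]²/(K1K2)) = 1 / (1 + 10^+1.50 + 10^-0.06)
   = 1 / (1 + 31.623 + 0.87096) = 1/33.494 = 0.02986
[CO3²⁻] = α₂ × DIC = 0.02986 × 2.26 = 0.0675 mmol/kg

[CO3²⁻] = 0.0675 mmol/kg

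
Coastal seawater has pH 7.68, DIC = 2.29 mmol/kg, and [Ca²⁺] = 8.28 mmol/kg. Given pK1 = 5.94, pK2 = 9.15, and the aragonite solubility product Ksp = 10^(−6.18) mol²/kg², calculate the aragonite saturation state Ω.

α₂ = 1 / (1 + [H⁺]/K2 + [H⁺]²/(K1K2)) = 1 / (1 + 10^+1.47 + 10^-0.27)
   = 1 / (1 + 29.512 + 0.53703) = 1/31.049 = 0.03221
[CO3²⁻] = α₂ × DIC = 0.03221 × 2.29 = 0.07375 mmol/kg
Ksp = 10^(−6.18) = 6.607×10^-7
Ω = [Ca²⁺][CO3²⁻]/Ksp = (8.28×10^-3)(7.375×10^-5) / 6.607×10^-7 = 0.924

Ω = 0.924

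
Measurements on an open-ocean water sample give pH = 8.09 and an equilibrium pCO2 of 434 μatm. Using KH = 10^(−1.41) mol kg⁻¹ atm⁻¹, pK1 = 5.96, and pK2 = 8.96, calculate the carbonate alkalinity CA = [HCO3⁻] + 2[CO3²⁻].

[CO2*] = KH · pCO2 = 10^(−1.41) × 434×10^-6 = 1.688×10^-5 mol/kg
α₀ = 1/(1 + K1/[H⁺] + K1K2/[H⁺]²) = 1/(1 + 10^+2.13 + 10^+1.26) = 0.006490
DIC = [CO2*]/α₀ = 1.688×10^-5 / 0.006490 = 2.602 mmol/kg
CA = (α₁ + 2α₂)·DIC = (0.8754 + 2×0.1181) × 2.602 = 2.89 mmol/kg

CA = 2.89 mmol/kg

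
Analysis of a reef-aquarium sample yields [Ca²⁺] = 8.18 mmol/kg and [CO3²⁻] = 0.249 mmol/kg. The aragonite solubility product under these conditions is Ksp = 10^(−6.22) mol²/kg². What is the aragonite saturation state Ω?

Ksp = 10^(−6.22) = 6.026×10^-7
Ω = [Ca²⁺][CO3²⁻]/Ksp = (8.18×10^-3)(0.249×10^-3) / 6.026×10^-7 = 3.38

Ω = 3.38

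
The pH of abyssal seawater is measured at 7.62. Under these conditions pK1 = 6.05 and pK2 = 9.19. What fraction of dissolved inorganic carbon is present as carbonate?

α₂ = 0.0255

α₂ = 1 / (1 + [H⁺]/K2 + [H⁺]²/(K1K2)) = 1 / (1 + 10^+1.57 + 10^-0.00)
   = 1 / (1 + 37.154 + 1.0000) = 1/39.154 = 0.02554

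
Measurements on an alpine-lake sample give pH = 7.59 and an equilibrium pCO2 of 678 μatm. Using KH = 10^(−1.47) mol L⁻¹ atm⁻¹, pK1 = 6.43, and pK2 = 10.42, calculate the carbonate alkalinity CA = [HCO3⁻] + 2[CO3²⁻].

CA = 0.333 mmol/L

[CO2*] = KH · pCO2 = 10^(−1.47) × 678×10^-6 = 2.297×10^-5 mol/L
α₀ = 1/(1 + K1/[H⁺] + K1K2/[H⁺]²) = 1/(1 + 10^+1.16 + 10^-1.67) = 0.06462
DIC = [CO2*]/α₀ = 2.297×10^-5 / 0.06462 = 0.3555 mmol/L
CA = (α₁ + 2α₂)·DIC = (0.9340 + 2×0.001381) × 0.3555 = 0.333 mmol/L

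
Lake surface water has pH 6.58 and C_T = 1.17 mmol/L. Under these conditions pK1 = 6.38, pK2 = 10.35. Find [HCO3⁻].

α₁ = 1 / (1 + [H⁺]/K1 + K2/[H⁺]) = 1 / (1 + 10^-0.20 + 10^-3.77)
   = 1 / (1 + 0.63096 + 0.00016982) = 1/1.6311 = 0.6131
[HCO3⁻] = α₁ × DIC = 0.6131 × 1.17 = 0.717 mmol/L

[HCO3⁻] = 0.717 mmol/L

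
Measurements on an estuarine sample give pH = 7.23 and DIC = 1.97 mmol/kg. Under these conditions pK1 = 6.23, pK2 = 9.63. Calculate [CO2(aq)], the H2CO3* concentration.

α₀ = 1 / (1 + K1/[H⁺] + K1K2/[H⁺]²) = 1 / (1 + 10^+1.00 + 10^-1.40)
   = 1 / (1 + 10.000 + 0.039811) = 1/11.040 = 0.09058
[CO2*] = α₀ × DIC = 0.09058 × 1.97 = 0.178 mmol/kg

[CO2*] = 0.178 mmol/kg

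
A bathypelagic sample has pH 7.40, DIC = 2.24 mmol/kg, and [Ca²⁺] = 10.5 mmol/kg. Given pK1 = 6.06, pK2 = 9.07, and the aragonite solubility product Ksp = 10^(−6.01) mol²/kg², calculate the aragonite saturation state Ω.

α₂ = 1 / (1 + [H⁺]/K2 + [H⁺]²/(K1K2)) = 1 / (1 + 10^+1.67 + 10^+0.33)
   = 1 / (1 + 46.774 + 2.1380) = 1/49.911 = 0.02004
[CO3²⁻] = α₂ × DIC = 0.02004 × 2.24 = 0.04488 mmol/kg
Ksp = 10^(−6.01) = 9.772×10^-7
Ω = [Ca²⁺][CO3²⁻]/Ksp = (10.5×10^-3)(4.488×10^-5) / 9.772×10^-7 = 0.482

Ω = 0.482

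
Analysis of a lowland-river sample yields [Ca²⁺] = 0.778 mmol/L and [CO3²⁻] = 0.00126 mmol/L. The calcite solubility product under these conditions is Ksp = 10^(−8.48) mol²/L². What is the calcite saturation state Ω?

Ω = 0.296

Ksp = 10^(−8.48) = 3.311×10^-9
Ω = [Ca²⁺][CO3²⁻]/Ksp = (0.778×10^-3)(0.00126×10^-3) / 3.311×10^-9 = 0.296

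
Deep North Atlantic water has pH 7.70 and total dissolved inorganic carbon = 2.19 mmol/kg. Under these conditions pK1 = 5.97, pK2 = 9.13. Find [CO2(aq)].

[CO2*] = 0.0386 mmol/kg

α₀ = 1 / (1 + K1/[H⁺] + K1K2/[H⁺]²) = 1 / (1 + 10^+1.73 + 10^+0.30)
   = 1 / (1 + 53.703 + 1.9953) = 1/56.698 = 0.01764
[CO2*] = α₀ × DIC = 0.01764 × 2.19 = 0.0386 mmol/kg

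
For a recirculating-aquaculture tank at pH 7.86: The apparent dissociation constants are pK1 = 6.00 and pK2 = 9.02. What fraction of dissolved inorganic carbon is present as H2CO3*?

α₀ = 0.0127

α₀ = 1 / (1 + K1/[H⁺] + K1K2/[H⁺]²) = 1 / (1 + 10^+1.86 + 10^+0.70)
   = 1 / (1 + 72.444 + 5.0119) = 1/78.455 = 0.01275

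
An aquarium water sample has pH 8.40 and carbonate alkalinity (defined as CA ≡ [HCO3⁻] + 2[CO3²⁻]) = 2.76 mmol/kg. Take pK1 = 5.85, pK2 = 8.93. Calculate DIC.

CA = [HCO3⁻] + 2[CO3²⁻] = (α₁ + 2α₂)·DIC
At pH 8.40: [H⁺]/K1 = 10^-2.55 = 0.0028184, K2/[H⁺] = 10^-0.53 = 0.29512
α₁ = 1/(1 + 0.0028184 + 0.29512) = 1/1.2979 = 0.7705; α₂ = α₁·K2/[H⁺] = 0.2274
α₁ + 2α₂ = 1.2252
DIC = CA / (α₁ + 2α₂) = 2.76 / 1.2252 = 2.25 mmol/kg

DIC = 2.25 mmol/kg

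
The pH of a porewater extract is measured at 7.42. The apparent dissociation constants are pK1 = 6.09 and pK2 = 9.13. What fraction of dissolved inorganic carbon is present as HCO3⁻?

α₁ = 0.938

α₁ = 1 / (1 + [H⁺]/K1 + K2/[H⁺]) = 1 / (1 + 10^-1.33 + 10^-1.71)
   = 1 / (1 + 0.046774 + 0.019498) = 1/1.0663 = 0.9378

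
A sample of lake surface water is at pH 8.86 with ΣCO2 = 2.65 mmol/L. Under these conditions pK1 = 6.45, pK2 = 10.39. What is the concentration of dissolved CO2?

α₀ = 1 / (1 + K1/[H⁺] + K1K2/[H⁺]²) = 1 / (1 + 10^+2.41 + 10^+0.88)
   = 1 / (1 + 257.04 + 7.5858) = 1/265.63 = 0.003765
[CO2*] = α₀ × DIC = 0.003765 × 2.65 = 0.00998 mmol/L = 9.98 μmol/L

[CO2*] = 9.98 μmol/L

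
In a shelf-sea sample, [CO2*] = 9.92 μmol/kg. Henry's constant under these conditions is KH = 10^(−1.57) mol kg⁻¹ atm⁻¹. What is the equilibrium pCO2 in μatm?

KH = 10^(−1.57) = 2.692×10^-2 mol kg⁻¹ atm⁻¹
pCO2 = [CO2*]/KH = 9.92×10^-6 / 2.692×10^-2 = 3.69×10^-4 atm = 369 μatm

pCO2 = 369 μatm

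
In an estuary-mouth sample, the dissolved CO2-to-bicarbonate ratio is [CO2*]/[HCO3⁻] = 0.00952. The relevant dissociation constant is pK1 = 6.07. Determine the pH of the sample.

pH = 8.09

From K1 = [H⁺][HCO3⁻]/[CO2*]:  pH = pK1 − log₁₀([CO2*]/[HCO3⁻])
log₁₀(0.00952) = -2.021
pH = 6.07 − (-2.021) = 8.09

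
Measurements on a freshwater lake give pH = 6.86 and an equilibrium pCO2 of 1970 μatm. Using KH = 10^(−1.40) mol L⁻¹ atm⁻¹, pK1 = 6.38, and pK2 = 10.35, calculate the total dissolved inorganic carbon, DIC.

DIC = 0.315 mmol/L

[CO2*] = KH · pCO2 = 10^(−1.40) × 1970×10^-6 = 7.843×10^-5 mol/L
α₀ = 1/(1 + K1/[H⁺] + K1K2/[H⁺]²) = 1/(1 + 10^+0.48 + 10^-3.01) = 0.2487
DIC = [CO2*]/α₀ = 7.843×10^-5 / 0.2487 = 0.315 mmol/L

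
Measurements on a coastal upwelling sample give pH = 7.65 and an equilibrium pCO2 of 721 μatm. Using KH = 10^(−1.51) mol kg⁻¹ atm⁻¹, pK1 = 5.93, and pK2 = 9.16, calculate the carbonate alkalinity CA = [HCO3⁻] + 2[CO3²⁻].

[CO2*] = KH · pCO2 = 10^(−1.51) × 721×10^-6 = 2.228×10^-5 mol/kg
α₀ = 1/(1 + K1/[H⁺] + K1K2/[H⁺]²) = 1/(1 + 10^+1.72 + 10^+0.21) = 0.01815
DIC = [CO2*]/α₀ = 2.228×10^-5 / 0.01815 = 1.228 mmol/kg
CA = (α₁ + 2α₂)·DIC = (0.9524 + 2×0.02943) × 1.228 = 1.24 mmol/kg

CA = 1.24 mmol/kg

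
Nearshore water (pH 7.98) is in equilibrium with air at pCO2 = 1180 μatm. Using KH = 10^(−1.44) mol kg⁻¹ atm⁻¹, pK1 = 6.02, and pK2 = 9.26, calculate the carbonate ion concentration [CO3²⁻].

[CO3²⁻] = 0.205 mmol/kg

[CO2*] = KH · pCO2 = 10^(−1.44) × 1180×10^-6 = 4.284×10^-5 mol/kg
α₀ = 1/(1 + K1/[H⁺] + K1K2/[H⁺]²) = 1/(1 + 10^+1.96 + 10^+0.68) = 0.01031
DIC = [CO2*]/α₀ = 4.284×10^-5 / 0.01031 = 4.155 mmol/kg
[CO3²⁻] = α₂·DIC; α₂ = 0.04935, so [CO3²⁻] = 0.04935 × 4.155 = 0.205 mmol/kg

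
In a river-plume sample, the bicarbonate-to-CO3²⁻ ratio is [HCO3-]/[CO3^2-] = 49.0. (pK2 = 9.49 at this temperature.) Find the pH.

pH = 7.80

From K2 = [H⁺][CO3^2-]/[HCO3-]:  pH = pK2 − log₁₀([HCO3-]/[CO3^2-])
log₁₀(49.0) = +1.690
pH = 9.49 − (+1.690) = 7.80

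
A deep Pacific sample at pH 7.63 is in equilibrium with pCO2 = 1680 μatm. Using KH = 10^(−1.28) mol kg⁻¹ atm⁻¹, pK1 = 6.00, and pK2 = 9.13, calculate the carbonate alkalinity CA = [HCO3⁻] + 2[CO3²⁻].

CA = 4.00 mmol/kg

[CO2*] = KH · pCO2 = 10^(−1.28) × 1680×10^-6 = 8.817×10^-5 mol/kg
α₀ = 1/(1 + K1/[H⁺] + K1K2/[H⁺]²) = 1/(1 + 10^+1.63 + 10^+0.13) = 0.02222
DIC = [CO2*]/α₀ = 8.817×10^-5 / 0.02222 = 3.968 mmol/kg
CA = (α₁ + 2α₂)·DIC = (0.9478 + 2×0.02997) × 3.968 = 4.00 mmol/kg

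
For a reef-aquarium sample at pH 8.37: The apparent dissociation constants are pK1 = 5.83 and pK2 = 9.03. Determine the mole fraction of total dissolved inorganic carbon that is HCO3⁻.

α₁ = 1 / (1 + [H⁺]/K1 + K2/[H⁺]) = 1 / (1 + 10^-2.54 + 10^-0.66)
   = 1 / (1 + 0.0028840 + 0.21878) = 1/1.2217 = 0.8186

α₁ = 0.819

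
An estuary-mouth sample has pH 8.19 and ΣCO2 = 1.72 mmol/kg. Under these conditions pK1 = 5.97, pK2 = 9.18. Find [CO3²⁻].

[CO3²⁻] = 0.159 mmol/kg

α₂ = 1 / (1 + [H⁺]/K2 + [H⁺]²/(K1K2)) = 1 / (1 + 10^+0.99 + 10^-1.23)
   = 1 / (1 + 9.7724 + 0.058884) = 1/10.831 = 0.09233
[CO3²⁻] = α₂ × DIC = 0.09233 × 1.72 = 0.159 mmol/kg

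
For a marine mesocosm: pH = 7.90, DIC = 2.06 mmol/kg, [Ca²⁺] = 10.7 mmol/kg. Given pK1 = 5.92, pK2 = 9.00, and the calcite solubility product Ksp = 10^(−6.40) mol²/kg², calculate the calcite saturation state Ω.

α₂ = 1 / (1 + [H⁺]/K2 + [H⁺]²/(K1K2)) = 1 / (1 + 10^+1.10 + 10^-0.88)
   = 1 / (1 + 12.589 + 0.13183) = 1/13.721 = 0.07288
[CO3²⁻] = α₂ × DIC = 0.07288 × 2.06 = 0.1501 mmol/kg
Ksp = 10^(−6.40) = 3.981×10^-7
Ω = [Ca²⁺][CO3²⁻]/Ksp = (10.7×10^-3)(1.501×10^-4) / 3.981×10^-7 = 4.04

Ω = 4.04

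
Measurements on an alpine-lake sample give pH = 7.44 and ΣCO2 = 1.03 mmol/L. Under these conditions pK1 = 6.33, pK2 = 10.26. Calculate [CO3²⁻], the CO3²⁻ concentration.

[CO3²⁻] = 1.44 μmol/L

α₂ = 1 / (1 + [H⁺]/K2 + [H⁺]²/(K1K2)) = 1 / (1 + 10^+2.82 + 10^+1.71)
   = 1 / (1 + 660.69 + 51.286) = 1/712.98 = 0.001403
[CO3²⁻] = α₂ × DIC = 0.001403 × 1.03 = 0.00144 mmol/L = 1.44 μmol/L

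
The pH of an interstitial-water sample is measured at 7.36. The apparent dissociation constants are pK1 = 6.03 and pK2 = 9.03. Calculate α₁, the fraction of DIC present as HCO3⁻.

α₁ = 1 / (1 + [H⁺]/K1 + K2/[H⁺]) = 1 / (1 + 10^-1.33 + 10^-1.67)
   = 1 / (1 + 0.046774 + 0.021380) = 1/1.0682 = 0.9362

α₁ = 0.936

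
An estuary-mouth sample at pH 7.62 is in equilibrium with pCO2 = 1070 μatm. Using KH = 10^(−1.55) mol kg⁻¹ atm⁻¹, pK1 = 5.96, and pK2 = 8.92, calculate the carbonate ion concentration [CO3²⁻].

[CO2*] = KH · pCO2 = 10^(−1.55) × 1070×10^-6 = 3.016×10^-5 mol/kg
α₀ = 1/(1 + K1/[H⁺] + K1K2/[H⁺]²) = 1/(1 + 10^+1.66 + 10^+0.36) = 0.02041
DIC = [CO2*]/α₀ = 3.016×10^-5 / 0.02041 = 1.478 mmol/kg
[CO3²⁻] = α₂·DIC; α₂ = 0.04675, so [CO3²⁻] = 0.04675 × 1.478 = 0.0691 mmol/kg

[CO3²⁻] = 0.0691 mmol/kg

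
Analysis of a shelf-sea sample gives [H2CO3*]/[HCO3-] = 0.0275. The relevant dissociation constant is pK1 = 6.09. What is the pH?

pH = 7.65

From K1 = [H⁺][HCO3-]/[H2CO3*]:  pH = pK1 − log₁₀([H2CO3*]/[HCO3-])
log₁₀(0.0275) = -1.561
pH = 6.09 − (-1.561) = 7.65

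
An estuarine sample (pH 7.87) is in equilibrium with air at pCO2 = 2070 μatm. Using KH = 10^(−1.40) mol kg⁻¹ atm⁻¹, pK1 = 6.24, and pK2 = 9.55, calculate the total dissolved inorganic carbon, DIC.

DIC = 3.67 mmol/kg

[CO2*] = KH · pCO2 = 10^(−1.40) × 2070×10^-6 = 8.241×10^-5 mol/kg
α₀ = 1/(1 + K1/[H⁺] + K1K2/[H⁺]²) = 1/(1 + 10^+1.63 + 10^-0.05) = 0.02245
DIC = [CO2*]/α₀ = 8.241×10^-5 / 0.02245 = 3.67 mmol/kg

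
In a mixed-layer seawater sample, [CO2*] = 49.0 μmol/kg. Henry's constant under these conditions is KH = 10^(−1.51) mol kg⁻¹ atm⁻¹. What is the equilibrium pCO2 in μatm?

KH = 10^(−1.51) = 3.090×10^-2 mol kg⁻¹ atm⁻¹
pCO2 = [CO2*]/KH = 49.0×10^-6 / 3.090×10^-2 = 1.59×10^-3 atm = 1590 μatm

pCO2 = 1590 μatm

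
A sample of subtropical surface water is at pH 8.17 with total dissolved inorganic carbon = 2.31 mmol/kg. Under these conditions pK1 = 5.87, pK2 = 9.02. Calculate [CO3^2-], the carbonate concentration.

[CO3²⁻] = 0.285 mmol/kg

α₂ = 1 / (1 + [H⁺]/K2 + [H⁺]²/(K1K2)) = 1 / (1 + 10^+0.85 + 10^-1.45)
   = 1 / (1 + 7.0795 + 0.035481) = 1/8.1149 = 0.1232
[CO3²⁻] = α₂ × DIC = 0.1232 × 2.31 = 0.285 mmol/kg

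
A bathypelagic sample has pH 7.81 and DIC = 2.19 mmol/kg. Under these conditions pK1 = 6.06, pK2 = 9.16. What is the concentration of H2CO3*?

[CO2*] = 0.0367 mmol/kg

α₀ = 1 / (1 + K1/[H⁺] + K1K2/[H⁺]²) = 1 / (1 + 10^+1.75 + 10^+0.40)
   = 1 / (1 + 56.234 + 2.5119) = 1/59.746 = 0.01674
[CO2*] = α₀ × DIC = 0.01674 × 2.19 = 0.0367 mmol/kg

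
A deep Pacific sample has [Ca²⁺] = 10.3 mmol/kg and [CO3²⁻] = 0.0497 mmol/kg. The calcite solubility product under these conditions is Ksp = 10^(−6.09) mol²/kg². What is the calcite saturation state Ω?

Ksp = 10^(−6.09) = 8.128×10^-7
Ω = [Ca²⁺][CO3²⁻]/Ksp = (10.3×10^-3)(0.0497×10^-3) / 8.128×10^-7 = 0.630

Ω = 0.630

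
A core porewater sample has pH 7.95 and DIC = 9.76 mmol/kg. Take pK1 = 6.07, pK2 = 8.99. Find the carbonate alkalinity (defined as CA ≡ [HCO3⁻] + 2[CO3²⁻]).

CA = 10.4 mmol/kg

CA = [HCO3⁻] + 2[CO3²⁻] = (α₁ + 2α₂)·DIC
At pH 7.95: [H⁺]/K1 = 10^-1.88 = 0.013183, K2/[H⁺] = 10^-1.04 = 0.091201
α₁ = 1/(1 + 0.013183 + 0.091201) = 1/1.1044 = 0.9055; α₂ = α₁·K2/[H⁺] = 0.08258
α₁ + 2α₂ = 1.0706
CA = 1.0706 × 9.76 = 10.4 mmol/kg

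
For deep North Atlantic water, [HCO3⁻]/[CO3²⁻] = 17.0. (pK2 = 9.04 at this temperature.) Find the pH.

From K2 = [H⁺][CO3²⁻]/[HCO3⁻]:  pH = pK2 − log₁₀([HCO3⁻]/[CO3²⁻])
log₁₀(17.0) = +1.230
pH = 9.04 − (+1.230) = 7.81

pH = 7.81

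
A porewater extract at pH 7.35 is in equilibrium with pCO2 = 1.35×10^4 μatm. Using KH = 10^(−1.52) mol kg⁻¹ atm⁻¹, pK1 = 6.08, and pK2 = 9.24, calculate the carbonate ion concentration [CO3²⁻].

[CO3²⁻] = 0.0978 mmol/kg

[CO2*] = KH · pCO2 = 10^(−1.52) × 1.35×10^4×10^-6 = 4.077×10^-4 mol/kg
α₀ = 1/(1 + K1/[H⁺] + K1K2/[H⁺]²) = 1/(1 + 10^+1.27 + 10^-0.62) = 0.05035
DIC = [CO2*]/α₀ = 4.077×10^-4 / 0.05035 = 8.097 mmol/kg
[CO3²⁻] = α₂·DIC; α₂ = 0.01208, so [CO3²⁻] = 0.01208 × 8.097 = 0.0978 mmol/kg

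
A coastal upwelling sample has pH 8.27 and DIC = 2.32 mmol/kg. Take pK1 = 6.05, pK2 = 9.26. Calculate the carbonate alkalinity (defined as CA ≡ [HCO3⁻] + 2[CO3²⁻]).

CA = [HCO3⁻] + 2[CO3²⁻] = (α₁ + 2α₂)·DIC
At pH 8.27: [H⁺]/K1 = 10^-2.22 = 0.0060256, K2/[H⁺] = 10^-0.99 = 0.10233
α₁ = 1/(1 + 0.0060256 + 0.10233) = 1/1.1084 = 0.9022; α₂ = α₁·K2/[H⁺] = 0.09233
α₁ + 2α₂ = 1.0869
CA = 1.0869 × 2.32 = 2.52 mmol/kg

CA = 2.52 mmol/kg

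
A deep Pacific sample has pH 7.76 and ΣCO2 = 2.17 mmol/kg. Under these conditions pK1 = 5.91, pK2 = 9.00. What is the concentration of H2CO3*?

α₀ = 1 / (1 + K1/[H⁺] + K1K2/[H⁺]²) = 1 / (1 + 10^+1.85 + 10^+0.61)
   = 1 / (1 + 70.795 + 4.0738) = 1/75.868 = 0.01318
[CO2*] = α₀ × DIC = 0.01318 × 2.17 = 0.0286 mmol/kg

[CO2*] = 0.0286 mmol/kg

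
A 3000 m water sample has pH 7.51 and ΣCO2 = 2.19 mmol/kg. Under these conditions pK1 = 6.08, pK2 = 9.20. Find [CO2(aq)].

[CO2*] = 0.0769 mmol/kg

α₀ = 1 / (1 + K1/[H⁺] + K1K2/[H⁺]²) = 1 / (1 + 10^+1.43 + 10^-0.26)
   = 1 / (1 + 26.915 + 0.54954) = 1/28.465 = 0.03513
[CO2*] = α₀ × DIC = 0.03513 × 2.19 = 0.0769 mmol/kg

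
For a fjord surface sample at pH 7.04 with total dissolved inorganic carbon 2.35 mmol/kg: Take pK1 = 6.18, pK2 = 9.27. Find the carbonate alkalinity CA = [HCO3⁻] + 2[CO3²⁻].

CA = [HCO3⁻] + 2[CO3²⁻] = (α₁ + 2α₂)·DIC
At pH 7.04: [H⁺]/K1 = 10^-0.86 = 0.13804, K2/[H⁺] = 10^-2.23 = 0.0058884
α₁ = 1/(1 + 0.13804 + 0.0058884) = 1/1.1439 = 0.8742; α₂ = α₁·K2/[H⁺] = 0.005148
α₁ + 2α₂ = 0.8845
CA = 0.8845 × 2.35 = 2.08 mmol/kg

CA = 2.08 mmol/kg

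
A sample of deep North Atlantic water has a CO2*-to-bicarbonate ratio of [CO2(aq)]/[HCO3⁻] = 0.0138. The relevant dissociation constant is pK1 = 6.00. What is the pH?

From K1 = [H⁺][HCO3⁻]/[CO2(aq)]:  pH = pK1 − log₁₀([CO2(aq)]/[HCO3⁻])
log₁₀(0.0138) = -1.860
pH = 6.00 − (-1.860) = 7.86

pH = 7.86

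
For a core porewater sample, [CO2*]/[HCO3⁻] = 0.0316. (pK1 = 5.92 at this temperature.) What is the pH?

From K1 = [H⁺][HCO3⁻]/[CO2*]:  pH = pK1 − log₁₀([CO2*]/[HCO3⁻])
log₁₀(0.0316) = -1.500
pH = 5.92 − (-1.500) = 7.42

pH = 7.42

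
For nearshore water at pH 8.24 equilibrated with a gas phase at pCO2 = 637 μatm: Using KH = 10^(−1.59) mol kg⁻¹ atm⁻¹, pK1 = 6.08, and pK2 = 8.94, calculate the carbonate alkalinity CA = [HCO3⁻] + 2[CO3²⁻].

[CO2*] = KH · pCO2 = 10^(−1.59) × 637×10^-6 = 1.637×10^-5 mol/kg
α₀ = 1/(1 + K1/[H⁺] + K1K2/[H⁺]²) = 1/(1 + 10^+2.16 + 10^+1.46) = 0.005734
DIC = [CO2*]/α₀ = 1.637×10^-5 / 0.005734 = 2.855 mmol/kg
CA = (α₁ + 2α₂)·DIC = (0.8289 + 2×0.1654) × 2.855 = 3.31 mmol/kg

CA = 3.31 mmol/kg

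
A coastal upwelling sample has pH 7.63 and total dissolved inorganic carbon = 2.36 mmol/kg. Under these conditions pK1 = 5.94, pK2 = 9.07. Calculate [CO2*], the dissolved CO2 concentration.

α₀ = 1 / (1 + K1/[H⁺] + K1K2/[H⁺]²) = 1 / (1 + 10^+1.69 + 10^+0.25)
   = 1 / (1 + 48.978 + 1.7783) = 1/51.756 = 0.01932
[CO2*] = α₀ × DIC = 0.01932 × 2.36 = 0.0456 mmol/kg

[CO2*] = 0.0456 mmol/kg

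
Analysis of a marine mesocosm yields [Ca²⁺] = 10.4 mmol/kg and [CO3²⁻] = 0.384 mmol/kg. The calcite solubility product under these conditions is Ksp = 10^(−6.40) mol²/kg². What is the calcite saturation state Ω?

Ksp = 10^(−6.40) = 3.981×10^-7
Ω = [Ca²⁺][CO3²⁻]/Ksp = (10.4×10^-3)(0.384×10^-3) / 3.981×10^-7 = 10.0

Ω = 10.0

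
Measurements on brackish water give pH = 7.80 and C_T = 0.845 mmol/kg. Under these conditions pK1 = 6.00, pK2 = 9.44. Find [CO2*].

[CO2*] = 12.9 μmol/kg

α₀ = 1 / (1 + K1/[H⁺] + K1K2/[H⁺]²) = 1 / (1 + 10^+1.80 + 10^+0.16)
   = 1 / (1 + 63.096 + 1.4454) = 1/65.541 = 0.01526
[CO2*] = α₀ × DIC = 0.01526 × 0.845 = 0.0129 mmol/kg = 12.9 μmol/kg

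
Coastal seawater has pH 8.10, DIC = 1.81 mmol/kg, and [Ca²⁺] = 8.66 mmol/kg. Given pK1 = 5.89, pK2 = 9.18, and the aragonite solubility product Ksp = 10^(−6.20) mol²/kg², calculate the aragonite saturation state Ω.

Ω = 1.90

α₂ = 1 / (1 + [H⁺]/K2 + [H⁺]²/(K1K2)) = 1 / (1 + 10^+1.08 + 10^-1.13)
   = 1 / (1 + 12.023 + 0.074131) = 1/13.097 = 0.07635
[CO3²⁻] = α₂ × DIC = 0.07635 × 1.81 = 0.1382 mmol/kg
Ksp = 10^(−6.20) = 6.310×10^-7
Ω = [Ca²⁺][CO3²⁻]/Ksp = (8.66×10^-3)(1.382×10^-4) / 6.310×10^-7 = 1.90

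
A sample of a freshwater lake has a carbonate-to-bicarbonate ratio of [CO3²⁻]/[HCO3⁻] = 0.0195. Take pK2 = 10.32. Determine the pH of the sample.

pH = 8.61

From K2 = [H⁺][CO3²⁻]/[HCO3⁻]:  pH = pK2 + log₁₀([CO3²⁻]/[HCO3⁻])
log₁₀(0.0195) = -1.710
pH = 10.32 + (-1.710) = 8.61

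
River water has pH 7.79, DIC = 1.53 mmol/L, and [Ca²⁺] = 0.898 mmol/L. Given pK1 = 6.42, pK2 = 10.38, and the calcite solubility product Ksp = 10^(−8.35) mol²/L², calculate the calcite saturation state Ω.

α₂ = 1 / (1 + [H⁺]/K2 + [H⁺]²/(K1K2)) = 1 / (1 + 10^+2.59 + 10^+1.22)
   = 1 / (1 + 389.05 + 16.596) = 1/406.64 = 0.002459
[CO3²⁻] = α₂ × DIC = 0.002459 × 1.53 = 0.003763 mmol/L = 3.763 μmol/L
Ksp = 10^(−8.35) = 4.467×10^-9
Ω = [Ca²⁺][CO3²⁻]/Ksp = (0.898×10^-3)(3.763×10^-6) / 4.467×10^-9 = 0.756

Ω = 0.756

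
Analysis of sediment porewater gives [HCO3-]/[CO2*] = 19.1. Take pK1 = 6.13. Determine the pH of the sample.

pH = 7.41

From K1 = [H⁺][HCO3-]/[CO2*]:  pH = pK1 + log₁₀([HCO3-]/[CO2*])
log₁₀(19.1) = +1.281
pH = 6.13 + (+1.281) = 7.41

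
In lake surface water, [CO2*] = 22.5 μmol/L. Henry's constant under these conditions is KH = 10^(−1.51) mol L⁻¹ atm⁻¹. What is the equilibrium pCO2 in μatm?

pCO2 = 728 μatm

KH = 10^(−1.51) = 3.090×10^-2 mol L⁻¹ atm⁻¹
pCO2 = [CO2*]/KH = 22.5×10^-6 / 3.090×10^-2 = 7.28×10^-4 atm = 728 μatm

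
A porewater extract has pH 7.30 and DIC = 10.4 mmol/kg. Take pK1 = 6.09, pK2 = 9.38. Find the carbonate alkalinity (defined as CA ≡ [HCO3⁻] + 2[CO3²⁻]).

CA = [HCO3⁻] + 2[CO3²⁻] = (α₁ + 2α₂)·DIC
At pH 7.30: [H⁺]/K1 = 10^-1.21 = 0.061660, K2/[H⁺] = 10^-2.08 = 0.0083176
α₁ = 1/(1 + 0.061660 + 0.0083176) = 1/1.0700 = 0.9346; α₂ = α₁·K2/[H⁺] = 0.007774
α₁ + 2α₂ = 0.9501
CA = 0.9501 × 10.4 = 9.88 mmol/kg

CA = 9.88 mmol/kg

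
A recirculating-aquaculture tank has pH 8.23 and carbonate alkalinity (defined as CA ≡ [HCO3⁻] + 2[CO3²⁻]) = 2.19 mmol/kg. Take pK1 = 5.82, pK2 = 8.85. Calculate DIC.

DIC = 1.84 mmol/kg

CA = [HCO3⁻] + 2[CO3²⁻] = (α₁ + 2α₂)·DIC
At pH 8.23: [H⁺]/K1 = 10^-2.41 = 0.0038905, K2/[H⁺] = 10^-0.62 = 0.23988
α₁ = 1/(1 + 0.0038905 + 0.23988) = 1/1.2438 = 0.8040; α₂ = α₁·K2/[H⁺] = 0.1929
α₁ + 2α₂ = 1.1897
DIC = CA / (α₁ + 2α₂) = 2.19 / 1.1897 = 1.84 mmol/kg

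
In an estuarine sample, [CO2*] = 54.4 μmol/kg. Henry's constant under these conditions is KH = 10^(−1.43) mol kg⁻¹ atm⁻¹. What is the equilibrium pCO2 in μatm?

pCO2 = 1460 μatm

KH = 10^(−1.43) = 3.715×10^-2 mol kg⁻¹ atm⁻¹
pCO2 = [CO2*]/KH = 54.4×10^-6 / 3.715×10^-2 = 1.46×10^-3 atm = 1460 μatm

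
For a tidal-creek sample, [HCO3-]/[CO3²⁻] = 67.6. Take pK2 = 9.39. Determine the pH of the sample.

pH = 7.56

From K2 = [H⁺][CO3²⁻]/[HCO3-]:  pH = pK2 − log₁₀([HCO3-]/[CO3²⁻])
log₁₀(67.6) = +1.830
pH = 9.39 − (+1.830) = 7.56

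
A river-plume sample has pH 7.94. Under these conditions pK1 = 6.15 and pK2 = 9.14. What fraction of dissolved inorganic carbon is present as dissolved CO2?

α₀ = 1 / (1 + K1/[H⁺] + K1K2/[H⁺]²) = 1 / (1 + 10^+1.79 + 10^+0.59)
   = 1 / (1 + 61.660 + 3.8905) = 1/66.550 = 0.01503

α₀ = 0.0150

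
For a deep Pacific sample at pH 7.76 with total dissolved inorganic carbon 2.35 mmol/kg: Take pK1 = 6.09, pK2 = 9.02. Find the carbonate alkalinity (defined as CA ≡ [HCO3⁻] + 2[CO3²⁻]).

CA = 2.42 mmol/kg

CA = [HCO3⁻] + 2[CO3²⁻] = (α₁ + 2α₂)·DIC
At pH 7.76: [H⁺]/K1 = 10^-1.67 = 0.021380, K2/[H⁺] = 10^-1.26 = 0.054954
α₁ = 1/(1 + 0.021380 + 0.054954) = 1/1.0763 = 0.9291; α₂ = α₁·K2/[H⁺] = 0.05106
α₁ + 2α₂ = 1.0312
CA = 1.0312 × 2.35 = 2.42 mmol/kg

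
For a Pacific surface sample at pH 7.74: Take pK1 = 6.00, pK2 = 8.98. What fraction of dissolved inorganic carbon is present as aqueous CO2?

α₀ = 0.0169

α₀ = 1 / (1 + K1/[H⁺] + K1K2/[H⁺]²) = 1 / (1 + 10^+1.74 + 10^+0.50)
   = 1 / (1 + 54.954 + 3.1623) = 1/59.116 = 0.01692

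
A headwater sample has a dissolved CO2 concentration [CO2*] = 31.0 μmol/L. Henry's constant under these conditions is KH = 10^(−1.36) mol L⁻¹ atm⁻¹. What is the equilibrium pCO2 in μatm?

KH = 10^(−1.36) = 4.365×10^-2 mol L⁻¹ atm⁻¹
pCO2 = [CO2*]/KH = 31.0×10^-6 / 4.365×10^-2 = 7.10×10^-4 atm = 710 μatm

pCO2 = 710 μatm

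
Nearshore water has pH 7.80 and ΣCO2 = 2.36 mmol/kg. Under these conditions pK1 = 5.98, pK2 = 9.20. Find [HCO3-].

[HCO3⁻] = 2.24 mmol/kg

α₁ = 1 / (1 + [H⁺]/K1 + K2/[H⁺]) = 1 / (1 + 10^-1.82 + 10^-1.40)
   = 1 / (1 + 0.015136 + 0.039811) = 1/1.0549 = 0.9479
[HCO3⁻] = α₁ × DIC = 0.9479 × 2.36 = 2.24 mmol/kg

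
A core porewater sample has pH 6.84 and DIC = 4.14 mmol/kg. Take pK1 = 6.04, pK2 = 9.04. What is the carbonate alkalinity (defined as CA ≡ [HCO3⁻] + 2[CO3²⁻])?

CA = 3.60 mmol/kg

CA = [HCO3⁻] + 2[CO3²⁻] = (α₁ + 2α₂)·DIC
At pH 6.84: [H⁺]/K1 = 10^-0.80 = 0.15849, K2/[H⁺] = 10^-2.20 = 0.0063096
α₁ = 1/(1 + 0.15849 + 0.0063096) = 1/1.1648 = 0.8585; α₂ = α₁·K2/[H⁺] = 0.005417
α₁ + 2α₂ = 0.8694
CA = 0.8694 × 4.14 = 3.60 mmol/kg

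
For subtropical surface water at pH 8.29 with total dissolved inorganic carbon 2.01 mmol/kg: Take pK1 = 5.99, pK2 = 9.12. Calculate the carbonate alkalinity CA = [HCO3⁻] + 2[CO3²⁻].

CA = [HCO3⁻] + 2[CO3²⁻] = (α₁ + 2α₂)·DIC
At pH 8.29: [H⁺]/K1 = 10^-2.30 = 0.0050119, K2/[H⁺] = 10^-0.83 = 0.14791
α₁ = 1/(1 + 0.0050119 + 0.14791) = 1/1.1529 = 0.8674; α₂ = α₁·K2/[H⁺] = 0.1283
α₁ + 2α₂ = 1.1239
CA = 1.1239 × 2.01 = 2.26 mmol/kg

CA = 2.26 mmol/kg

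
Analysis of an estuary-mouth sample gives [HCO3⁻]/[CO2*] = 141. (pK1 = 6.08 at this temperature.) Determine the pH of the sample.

pH = 8.23

From K1 = [H⁺][HCO3⁻]/[CO2*]:  pH = pK1 + log₁₀([HCO3⁻]/[CO2*])
log₁₀(141) = +2.149
pH = 6.08 + (+2.149) = 8.23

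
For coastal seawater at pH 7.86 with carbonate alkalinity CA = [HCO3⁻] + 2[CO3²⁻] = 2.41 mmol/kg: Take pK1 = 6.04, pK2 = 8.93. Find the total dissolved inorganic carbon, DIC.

DIC = 2.27 mmol/kg

CA = [HCO3⁻] + 2[CO3²⁻] = (α₁ + 2α₂)·DIC
At pH 7.86: [H⁺]/K1 = 10^-1.82 = 0.015136, K2/[H⁺] = 10^-1.07 = 0.085114
α₁ = 1/(1 + 0.015136 + 0.085114) = 1/1.1002 = 0.9089; α₂ = α₁·K2/[H⁺] = 0.07736
α₁ + 2α₂ = 1.0636
DIC = CA / (α₁ + 2α₂) = 2.41 / 1.0636 = 2.27 mmol/kg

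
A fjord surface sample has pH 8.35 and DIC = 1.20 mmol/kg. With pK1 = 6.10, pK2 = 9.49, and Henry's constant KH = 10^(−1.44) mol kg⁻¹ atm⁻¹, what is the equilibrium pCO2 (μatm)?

pCO2 = 172 μatm

α₀ = 1 / (1 + K1/[H⁺] + K1K2/[H⁺]²) = 1 / (1 + 10^+2.25 + 10^+1.11)
   = 1 / (1 + 177.83 + 12.882) = 1/191.71 = 0.005216
[CO2*] = α₀ × DIC = 0.005216 × 1.20 = 0.006259 mmol/kg = 6.259 μmol/kg
pCO2 = [CO2*]/KH = 6.259×10^-6 / 3.631×10^-2 = 172 μatm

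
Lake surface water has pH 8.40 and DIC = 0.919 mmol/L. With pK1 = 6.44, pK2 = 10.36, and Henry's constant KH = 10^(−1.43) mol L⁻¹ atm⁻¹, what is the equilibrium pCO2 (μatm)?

α₀ = 1 / (1 + K1/[H⁺] + K1K2/[H⁺]²) = 1 / (1 + 10^+1.96 + 10^+0.00)
   = 1 / (1 + 91.201 + 1.0000) = 1/93.201 = 0.01073
[CO2*] = α₀ × DIC = 0.01073 × 0.919 = 0.009860 mmol/L = 9.860 μmol/L
pCO2 = [CO2*]/KH = 9.860×10^-6 / 3.715×10^-2 = 265 μatm

pCO2 = 265 μatm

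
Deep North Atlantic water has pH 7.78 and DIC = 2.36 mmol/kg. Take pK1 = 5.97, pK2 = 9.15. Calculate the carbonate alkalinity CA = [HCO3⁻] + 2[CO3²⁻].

CA = 2.42 mmol/kg

CA = [HCO3⁻] + 2[CO3²⁻] = (α₁ + 2α₂)·DIC
At pH 7.78: [H⁺]/K1 = 10^-1.81 = 0.015488, K2/[H⁺] = 10^-1.37 = 0.042658
α₁ = 1/(1 + 0.015488 + 0.042658) = 1/1.0581 = 0.9450; α₂ = α₁·K2/[H⁺] = 0.04031
α₁ + 2α₂ = 1.0257
CA = 1.0257 × 2.36 = 2.42 mmol/kg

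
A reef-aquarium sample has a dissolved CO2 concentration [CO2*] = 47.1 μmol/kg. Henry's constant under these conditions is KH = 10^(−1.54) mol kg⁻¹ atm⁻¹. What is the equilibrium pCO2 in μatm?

KH = 10^(−1.54) = 2.884×10^-2 mol kg⁻¹ atm⁻¹
pCO2 = [CO2*]/KH = 47.1×10^-6 / 2.884×10^-2 = 1.63×10^-3 atm = 1630 μatm

pCO2 = 1630 μatm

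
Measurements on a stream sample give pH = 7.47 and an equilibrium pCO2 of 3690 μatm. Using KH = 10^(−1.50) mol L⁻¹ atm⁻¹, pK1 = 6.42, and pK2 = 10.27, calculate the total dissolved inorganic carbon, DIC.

DIC = 1.43 mmol/L

[CO2*] = KH · pCO2 = 10^(−1.50) × 3690×10^-6 = 1.167×10^-4 mol/L
α₀ = 1/(1 + K1/[H⁺] + K1K2/[H⁺]²) = 1/(1 + 10^+1.05 + 10^-1.75) = 0.08171
DIC = [CO2*]/α₀ = 1.167×10^-4 / 0.08171 = 1.43 mmol/L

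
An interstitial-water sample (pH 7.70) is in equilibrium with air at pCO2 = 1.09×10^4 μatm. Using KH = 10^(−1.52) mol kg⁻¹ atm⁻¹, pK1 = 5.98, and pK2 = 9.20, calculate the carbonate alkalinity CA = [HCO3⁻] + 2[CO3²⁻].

CA = 18.4 mmol/kg

[CO2*] = KH · pCO2 = 10^(−1.52) × 1.09×10^4×10^-6 = 3.292×10^-4 mol/kg
α₀ = 1/(1 + K1/[H⁺] + K1K2/[H⁺]²) = 1/(1 + 10^+1.72 + 10^+0.22) = 0.01814
DIC = [CO2*]/α₀ = 3.292×10^-4 / 0.01814 = 18.15 mmol/kg
CA = (α₁ + 2α₂)·DIC = (0.9518 + 2×0.03010) × 18.15 = 18.4 mmol/kg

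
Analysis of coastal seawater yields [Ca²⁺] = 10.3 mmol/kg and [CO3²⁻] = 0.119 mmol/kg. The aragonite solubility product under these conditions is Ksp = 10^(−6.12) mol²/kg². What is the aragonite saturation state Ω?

Ksp = 10^(−6.12) = 7.586×10^-7
Ω = [Ca²⁺][CO3²⁻]/Ksp = (10.3×10^-3)(0.119×10^-3) / 7.586×10^-7 = 1.62

Ω = 1.62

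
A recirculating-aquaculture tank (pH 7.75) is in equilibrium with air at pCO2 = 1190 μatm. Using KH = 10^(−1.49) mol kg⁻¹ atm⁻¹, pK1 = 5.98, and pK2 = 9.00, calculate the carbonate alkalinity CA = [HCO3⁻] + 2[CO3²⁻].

CA = 2.52 mmol/kg

[CO2*] = KH · pCO2 = 10^(−1.49) × 1190×10^-6 = 3.851×10^-5 mol/kg
α₀ = 1/(1 + K1/[H⁺] + K1K2/[H⁺]²) = 1/(1 + 10^+1.77 + 10^+0.52) = 0.01582
DIC = [CO2*]/α₀ = 3.851×10^-5 / 0.01582 = 2.434 mmol/kg
CA = (α₁ + 2α₂)·DIC = (0.9318 + 2×0.05240) × 2.434 = 2.52 mmol/kg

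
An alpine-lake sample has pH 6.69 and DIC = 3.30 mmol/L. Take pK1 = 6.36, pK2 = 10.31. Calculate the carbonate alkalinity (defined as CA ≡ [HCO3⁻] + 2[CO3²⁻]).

CA = [HCO3⁻] + 2[CO3²⁻] = (α₁ + 2α₂)·DIC
At pH 6.69: [H⁺]/K1 = 10^-0.33 = 0.46774, K2/[H⁺] = 10^-3.62 = 0.00023988
α₁ = 1/(1 + 0.46774 + 0.00023988) = 1/1.4680 = 0.6812; α₂ = α₁·K2/[H⁺] = 0.0001634
α₁ + 2α₂ = 0.6815
CA = 0.6815 × 3.30 = 2.25 mmol/L

CA = 2.25 mmol/L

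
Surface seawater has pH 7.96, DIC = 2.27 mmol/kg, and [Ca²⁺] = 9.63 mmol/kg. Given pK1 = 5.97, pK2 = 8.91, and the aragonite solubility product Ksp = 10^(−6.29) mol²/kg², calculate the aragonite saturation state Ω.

α₂ = 1 / (1 + [H⁺]/K2 + [H⁺]²/(K1K2)) = 1 / (1 + 10^+0.95 + 10^-1.04)
   = 1 / (1 + 8.9125 + 0.091201) = 1/10.004 = 0.09996
[CO3²⁻] = α₂ × DIC = 0.09996 × 2.27 = 0.2269 mmol/kg
Ksp = 10^(−6.29) = 5.129×10^-7
Ω = [Ca²⁺][CO3²⁻]/Ksp = (9.63×10^-3)(2.269×10^-4) / 5.129×10^-7 = 4.26

Ω = 4.26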